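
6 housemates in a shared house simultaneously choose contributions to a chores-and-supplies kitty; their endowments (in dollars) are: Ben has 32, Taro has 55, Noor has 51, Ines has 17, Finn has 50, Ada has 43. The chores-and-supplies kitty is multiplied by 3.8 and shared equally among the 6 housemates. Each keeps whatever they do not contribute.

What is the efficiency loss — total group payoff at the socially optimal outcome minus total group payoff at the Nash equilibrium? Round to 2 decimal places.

The private return per contributed unit is 3.8/6 = 0.6333 < 1 for every player regardless of endowment, so the Nash equilibrium is zero contribution and the group total is Σ E_j = 32 + 55 + 51 + 17 + 50 + 43 = 248.
Each contributed unit returns 3.800 to the group, so the social optimum is full contribution by everyone: group total = 3.800 × 248 = 942.40.
Efficiency loss = (3.800 − 1) × 248 = 694.40.

694.40 dollars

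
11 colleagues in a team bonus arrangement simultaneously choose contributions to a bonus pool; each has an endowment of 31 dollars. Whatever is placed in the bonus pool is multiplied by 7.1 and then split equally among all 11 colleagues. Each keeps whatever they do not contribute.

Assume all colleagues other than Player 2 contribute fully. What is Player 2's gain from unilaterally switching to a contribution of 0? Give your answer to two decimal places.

10.99 dollars

Switching from a contribution of 31 to 0 lets Player 2 keep an extra 31 dollars, but lowers the bonus pool by 31, which costs Player 2 their own share of that drop: 7.1/11 × 31 = 20.01.
Net gain = 31 − 20.01 = 10.99. The private return per contributed unit (0.6455) is below 1, so free-riding is indeed the best response regardless of what the others do.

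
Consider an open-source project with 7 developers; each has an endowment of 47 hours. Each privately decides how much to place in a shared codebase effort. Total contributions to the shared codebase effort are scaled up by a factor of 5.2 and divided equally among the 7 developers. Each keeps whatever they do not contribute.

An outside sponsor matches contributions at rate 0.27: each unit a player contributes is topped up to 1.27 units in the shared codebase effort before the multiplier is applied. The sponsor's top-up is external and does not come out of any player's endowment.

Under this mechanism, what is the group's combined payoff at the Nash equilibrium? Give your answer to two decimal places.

329.00 hours

With the mechanism, a contributed unit returns 5.2 × 1.27 / 7 = 0.9434 per unit of net cost — still below 1 — so contributing 0 remains dominant for every player.
Everyone keeps their endowment and the group total is 7 × 47 = 329.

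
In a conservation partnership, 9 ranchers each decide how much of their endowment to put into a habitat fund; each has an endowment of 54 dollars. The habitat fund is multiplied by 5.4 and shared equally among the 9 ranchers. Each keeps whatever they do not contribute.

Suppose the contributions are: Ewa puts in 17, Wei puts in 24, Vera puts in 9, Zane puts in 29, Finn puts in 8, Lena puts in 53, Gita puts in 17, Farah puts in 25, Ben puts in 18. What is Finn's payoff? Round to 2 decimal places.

Total contributed: 17 + 24 + 9 + 29 + 8 + 53 + 17 + 25 + 18 = 200.
Each receives 5.4 × 200 / 9 = 120.00 from the habitat fund.
Finn keeps 54 − 8 = 46, so Finn's payoff is 46 + 120.00 = 166.00.

166.00 dollars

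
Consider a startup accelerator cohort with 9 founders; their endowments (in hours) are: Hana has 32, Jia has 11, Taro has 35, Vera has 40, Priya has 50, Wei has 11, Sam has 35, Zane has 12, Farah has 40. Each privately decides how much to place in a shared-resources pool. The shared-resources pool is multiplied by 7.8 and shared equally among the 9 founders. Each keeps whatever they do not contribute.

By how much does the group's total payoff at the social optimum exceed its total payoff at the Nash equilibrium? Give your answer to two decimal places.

The private return per contributed unit is 7.8/9 = 0.8667 < 1 for every player regardless of endowment, so the Nash equilibrium is zero contribution and the group total is Σ E_j = 32 + 11 + 35 + 40 + 50 + 11 + 35 + 12 + 40 = 266.
Each contributed unit returns 7.800 to the group, so the social optimum is full contribution by everyone: group total = 7.800 × 266 = 2074.80.
Efficiency loss = (7.800 − 1) × 266 = 1808.80.

1808.80 hours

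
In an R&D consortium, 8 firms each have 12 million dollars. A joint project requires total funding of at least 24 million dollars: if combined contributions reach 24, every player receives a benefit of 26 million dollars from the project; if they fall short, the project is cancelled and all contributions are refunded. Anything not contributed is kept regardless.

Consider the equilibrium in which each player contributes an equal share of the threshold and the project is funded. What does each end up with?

35 million dollars

Equal share of the threshold: 24/8 = 3.
At this profile no one gains by cutting their contribution: any cut drops the total below 24, the project is cancelled, contributions are refunded, and the deviator ends with 12, which is less than 12 − 3 + 26 = 35. Contributing more than 3 just wastes the excess. So contributing exactly 3 is a best response.
Each player's payoff: 12 − 3 + 26 = 35.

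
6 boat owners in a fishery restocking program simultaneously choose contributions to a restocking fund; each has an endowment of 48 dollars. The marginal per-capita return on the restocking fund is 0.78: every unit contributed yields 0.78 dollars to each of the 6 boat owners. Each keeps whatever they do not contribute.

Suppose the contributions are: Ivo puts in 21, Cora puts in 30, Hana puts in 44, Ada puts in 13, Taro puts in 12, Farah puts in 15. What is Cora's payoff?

123.30 dollars

Total contributed: 21 + 30 + 44 + 13 + 12 + 15 = 135.
Each receives 0.78 × 135 = 105.30 from the restocking fund.
Cora keeps 48 − 30 = 18, so Cora's payoff is 18 + 105.30 = 123.30.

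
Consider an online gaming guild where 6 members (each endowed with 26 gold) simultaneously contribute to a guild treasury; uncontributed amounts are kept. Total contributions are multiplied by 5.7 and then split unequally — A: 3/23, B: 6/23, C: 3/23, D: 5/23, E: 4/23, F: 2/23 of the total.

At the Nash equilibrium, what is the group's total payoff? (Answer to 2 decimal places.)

400.40 gold

Each unit j contributes comes back to j as 5.7 × (j's share), so j prefers to contribute only if that share exceeds 1/5.7 = 0.1754; otherwise keeping the unit dominates.
The shares above 0.1754 belong to B and D, contributing 26 each; the remaining 4 contribute 0. Total contributed: 52.
The guild treasury pays out 5.7 × 52 = 296.40 in total (split across the unequal shares, but the aggregate is all that matters for the group sum).
The 4 free-riders keep 26 each, adding 104. Group total = 104 + 296.40 = 400.40.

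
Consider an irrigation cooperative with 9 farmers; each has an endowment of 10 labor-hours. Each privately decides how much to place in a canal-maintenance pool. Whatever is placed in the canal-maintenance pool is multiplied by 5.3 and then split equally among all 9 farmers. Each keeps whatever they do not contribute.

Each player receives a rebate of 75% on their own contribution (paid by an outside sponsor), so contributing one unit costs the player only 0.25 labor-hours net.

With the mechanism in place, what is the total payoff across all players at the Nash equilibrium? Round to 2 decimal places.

544.50 labor-hours

The effective private return per unit is now (5.3/9) / 0.25 = 2.3556 > 1, so every player's dominant strategy flips to full contribution.
So the Nash equilibrium is full contribution by all 9; the group earns 9 × (10 × 0.75 + 5.3 × 10) = 544.50.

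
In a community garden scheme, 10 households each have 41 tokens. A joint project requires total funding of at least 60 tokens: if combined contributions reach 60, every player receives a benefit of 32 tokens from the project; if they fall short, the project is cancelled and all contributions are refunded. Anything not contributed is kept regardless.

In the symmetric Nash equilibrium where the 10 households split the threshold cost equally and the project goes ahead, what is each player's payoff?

67 tokens

Equal share of the threshold: 60/10 = 6.
At this profile no one gains by cutting their contribution: any cut drops the total below 60, the project is cancelled, contributions are refunded, and the deviator ends with 41, which is less than 41 − 6 + 32 = 67. Contributing more than 6 just wastes the excess. So contributing exactly 6 is a best response.
Each player's payoff: 41 − 6 + 32 = 67.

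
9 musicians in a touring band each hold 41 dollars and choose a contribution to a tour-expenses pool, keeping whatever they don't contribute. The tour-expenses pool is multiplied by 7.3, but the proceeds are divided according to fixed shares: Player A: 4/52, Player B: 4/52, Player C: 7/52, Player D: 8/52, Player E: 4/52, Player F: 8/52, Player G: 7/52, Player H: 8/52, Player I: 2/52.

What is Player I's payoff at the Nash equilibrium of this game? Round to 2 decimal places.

For player j, contributing a unit is worthwhile iff 7.3 × (j's share) ≥ 1, i.e. iff j's share is at least 0.1370.
Player D, Player F and Player H are above the threshold, contributing 41 each; the remaining 6 contribute 0. Total contributed: 123.
Player I keeps 41 and receives 7.3 × 123 × 2/52 = 34.53 from the tour-expenses pool, for a payoff of 75.53.

75.53 dollars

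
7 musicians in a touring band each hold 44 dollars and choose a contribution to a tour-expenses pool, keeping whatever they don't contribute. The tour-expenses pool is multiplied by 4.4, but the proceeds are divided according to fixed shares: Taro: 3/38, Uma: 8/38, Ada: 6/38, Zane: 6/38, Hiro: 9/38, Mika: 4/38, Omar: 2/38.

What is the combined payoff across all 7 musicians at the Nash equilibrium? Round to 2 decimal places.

457.60 dollars

A player with share s gets back 4.4·s per unit contributed, so full contribution is dominant for anyone with s > 1/4.4 = 0.2273 and zero contribution is dominant for anyone below.
Only Hiro (9/38) clears that bar, contributing 44; the remaining 6 contribute 0. Total contributed: 44.
The tour-expenses pool pays out 4.4 × 44 = 193.60 in total (split across the unequal shares, but the aggregate is all that matters for the group sum).
The 6 free-riders keep 44 each, adding 264. Group total = 264 + 193.60 = 457.60.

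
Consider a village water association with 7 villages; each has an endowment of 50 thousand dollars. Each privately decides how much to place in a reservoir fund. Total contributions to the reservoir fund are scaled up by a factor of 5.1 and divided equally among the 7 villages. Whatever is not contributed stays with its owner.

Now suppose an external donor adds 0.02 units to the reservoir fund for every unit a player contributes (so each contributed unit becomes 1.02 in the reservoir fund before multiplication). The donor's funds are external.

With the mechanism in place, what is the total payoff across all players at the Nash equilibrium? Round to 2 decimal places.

350.00 thousand dollars

With the mechanism, a contributed unit returns 5.1 × 1.02 / 7 = 0.7431 per unit of net cost — still below 1 — so contributing 0 remains dominant for every player.
Everyone keeps their endowment and the group total is 7 × 50 = 350.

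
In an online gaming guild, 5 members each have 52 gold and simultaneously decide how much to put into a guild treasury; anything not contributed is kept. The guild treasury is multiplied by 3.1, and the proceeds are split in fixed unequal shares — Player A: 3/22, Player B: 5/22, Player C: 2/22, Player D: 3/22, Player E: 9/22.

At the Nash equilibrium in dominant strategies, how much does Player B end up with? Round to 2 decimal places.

A player with share s gets back 3.1·s per unit contributed, so full contribution is dominant for anyone with s > 1/3.1 = 0.3226 and zero contribution is dominant for anyone below.
Player E alone (share 9/22) is above the threshold, contributing 52; the remaining 4 contribute 0. Total contributed: 52.
Player B keeps 52 and receives 3.1 × 52 × 5/22 = 36.64 from the guild treasury, for a payoff of 88.64.

88.64 gold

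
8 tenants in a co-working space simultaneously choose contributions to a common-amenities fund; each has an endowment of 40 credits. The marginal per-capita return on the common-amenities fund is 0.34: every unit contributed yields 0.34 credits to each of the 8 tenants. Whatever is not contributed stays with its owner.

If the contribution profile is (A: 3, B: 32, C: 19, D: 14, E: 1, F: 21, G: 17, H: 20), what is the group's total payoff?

538.44 credits

Total contributed: 3 + 32 + 19 + 14 + 1 + 21 + 17 + 20 = 127; total kept: 8 × 40 − 127 = 193.
The common-amenities fund pays out 0.34 × 8 × 127 = 345.44 in aggregate.
Group total = 193 + 345.44 = 538.44.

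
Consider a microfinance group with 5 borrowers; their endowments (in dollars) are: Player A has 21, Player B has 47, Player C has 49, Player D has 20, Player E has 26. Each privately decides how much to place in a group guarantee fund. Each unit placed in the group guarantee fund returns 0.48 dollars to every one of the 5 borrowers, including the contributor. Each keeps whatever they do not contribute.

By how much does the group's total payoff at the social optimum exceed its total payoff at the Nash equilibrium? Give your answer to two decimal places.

228.20 dollars

The private return per contributed unit is 0.48 < 1 for everyone, so the Nash equilibrium is zero contribution and the group total is Σ E_j = 21 + 47 + 49 + 20 + 26 = 163.
Each contributed unit returns 2.400 to the group, so the social optimum is full contribution by everyone: group total = 2.400 × 163 = 391.20.
Efficiency loss = (2.400 − 1) × 163 = 228.20.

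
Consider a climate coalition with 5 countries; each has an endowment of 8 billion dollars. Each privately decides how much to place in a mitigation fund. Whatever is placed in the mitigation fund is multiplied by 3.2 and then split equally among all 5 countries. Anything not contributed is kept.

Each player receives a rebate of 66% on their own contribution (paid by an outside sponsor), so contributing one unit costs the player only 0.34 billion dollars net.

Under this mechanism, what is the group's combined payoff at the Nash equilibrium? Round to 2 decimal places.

The effective private return per unit is now (3.2/5) / 0.34 = 1.8824 > 1, so every player's dominant strategy flips to full contribution.
At the Nash equilibrium everyone contributes 8. Group total payoff = 5 × (8 × 0.66 + 3.2 × 8) = 154.40.

154.40 billion dollars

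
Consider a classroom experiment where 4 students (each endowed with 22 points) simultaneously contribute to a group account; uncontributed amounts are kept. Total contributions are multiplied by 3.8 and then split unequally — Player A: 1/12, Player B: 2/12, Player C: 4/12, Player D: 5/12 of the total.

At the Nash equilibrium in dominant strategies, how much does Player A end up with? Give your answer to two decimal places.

For player j, contributing a unit is worthwhile iff 3.8 × (j's share) ≥ 1, i.e. iff j's share is at least 0.2632.
The shares above 0.2632 belong to Player C and Player D, contributing 22 each; the remaining 2 contribute 0. Total contributed: 44.
Player A keeps 22 and receives 3.8 × 44 × 1/12 = 13.93 from the group account, for a payoff of 35.93.

35.93 points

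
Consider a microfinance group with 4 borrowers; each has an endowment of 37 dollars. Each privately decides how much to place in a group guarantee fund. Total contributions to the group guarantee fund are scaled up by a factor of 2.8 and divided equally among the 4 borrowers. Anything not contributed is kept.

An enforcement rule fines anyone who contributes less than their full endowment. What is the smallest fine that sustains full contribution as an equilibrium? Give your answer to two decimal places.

11.10 dollars

Given the others contribute fully, the best deviation is to contribute 0 (any partial contribution still incurs the fine and gives up units whose private return 0.7000 is below 1).
Deviating from 37 to 0 saves 37 dollars but forfeits the deviator's share of the drop in the group guarantee fund: 2.8/4 × 37 = 25.90.
So the deviation gain is 37 − 25.90 = 11.10, and the fine must be at least 11.10 dollars to wipe it out.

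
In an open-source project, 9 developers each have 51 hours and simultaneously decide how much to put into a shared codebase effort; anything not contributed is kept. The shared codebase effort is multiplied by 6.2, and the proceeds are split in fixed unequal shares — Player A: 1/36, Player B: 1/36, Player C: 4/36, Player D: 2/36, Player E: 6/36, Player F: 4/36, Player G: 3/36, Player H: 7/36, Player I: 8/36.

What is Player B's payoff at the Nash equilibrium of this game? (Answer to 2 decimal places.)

A player with share s gets back 6.2·s per unit contributed, so full contribution is dominant for anyone with s > 1/6.2 = 0.1613 and zero contribution is dominant for anyone below.
Player E, Player H and Player I clear that bar, contributing 51 each; the remaining 6 contribute 0. Total contributed: 153.
Player B keeps 51 and receives 6.2 × 153 × 1/36 = 26.35 from the shared codebase effort, for a payoff of 77.35.

77.35 hours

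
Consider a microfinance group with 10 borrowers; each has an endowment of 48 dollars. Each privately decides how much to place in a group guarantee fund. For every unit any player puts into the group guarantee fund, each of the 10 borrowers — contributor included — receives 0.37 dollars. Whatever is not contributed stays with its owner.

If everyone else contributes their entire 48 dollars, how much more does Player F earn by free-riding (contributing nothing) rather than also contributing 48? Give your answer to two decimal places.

30.24 dollars

Switching from a contribution of 48 to 0 lets Player F keep an extra 48 dollars, but lowers the group guarantee fund by 48, which costs Player F their own share of that drop: 0.37 × 48 = 17.76.
Net gain = 48 − 17.76 = 30.24. The private return per contributed unit (0.37) is below 1, so free-riding is indeed the best response regardless of what the others do.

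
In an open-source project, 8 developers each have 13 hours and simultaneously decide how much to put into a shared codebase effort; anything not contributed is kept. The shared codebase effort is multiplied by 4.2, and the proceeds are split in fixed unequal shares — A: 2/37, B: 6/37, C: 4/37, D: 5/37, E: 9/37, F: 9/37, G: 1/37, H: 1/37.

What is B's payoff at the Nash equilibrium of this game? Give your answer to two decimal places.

Each unit j contributes comes back to j as 4.2 × (j's share), so j prefers to contribute only if that share exceeds 1/4.2 = 0.2381; otherwise keeping the unit dominates.
The shares above 0.2381 belong to E and F, contributing 13 each; the remaining 6 contribute 0. Total contributed: 26.
B keeps 13 and receives 4.2 × 26 × 6/37 = 17.71 from the shared codebase effort, for a payoff of 30.71.

30.71 hours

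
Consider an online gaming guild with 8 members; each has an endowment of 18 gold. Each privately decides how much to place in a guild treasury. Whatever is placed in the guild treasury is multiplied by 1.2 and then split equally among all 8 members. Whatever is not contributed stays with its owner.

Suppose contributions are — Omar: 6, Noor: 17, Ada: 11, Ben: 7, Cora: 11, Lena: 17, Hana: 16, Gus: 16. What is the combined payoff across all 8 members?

Total contributed: 6 + 17 + 11 + 7 + 11 + 17 + 16 + 16 = 101; total kept: 8 × 18 − 101 = 43.
The guild treasury pays out 1.2 × 101 = 121.20 in aggregate.
Group total = 43 + 121.20 = 164.20.

164.20 gold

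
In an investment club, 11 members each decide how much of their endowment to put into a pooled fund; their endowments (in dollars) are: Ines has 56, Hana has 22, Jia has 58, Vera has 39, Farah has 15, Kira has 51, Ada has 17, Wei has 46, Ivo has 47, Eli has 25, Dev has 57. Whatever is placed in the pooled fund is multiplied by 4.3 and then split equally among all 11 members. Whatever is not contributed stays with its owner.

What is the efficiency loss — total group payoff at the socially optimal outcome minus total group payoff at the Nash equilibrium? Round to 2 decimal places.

1428.90 dollars

The private return per contributed unit is 4.3/11 = 0.3909 < 1 for every player regardless of endowment, so the Nash equilibrium is zero contribution and the group total is Σ E_j = 56 + 22 + 58 + 39 + 15 + 51 + 17 + 46 + 47 + 25 + 57 = 433.
Each contributed unit returns 4.300 to the group, so the social optimum is full contribution by everyone: group total = 4.300 × 433 = 1861.90.
Efficiency loss = (4.300 − 1) × 433 = 1428.90.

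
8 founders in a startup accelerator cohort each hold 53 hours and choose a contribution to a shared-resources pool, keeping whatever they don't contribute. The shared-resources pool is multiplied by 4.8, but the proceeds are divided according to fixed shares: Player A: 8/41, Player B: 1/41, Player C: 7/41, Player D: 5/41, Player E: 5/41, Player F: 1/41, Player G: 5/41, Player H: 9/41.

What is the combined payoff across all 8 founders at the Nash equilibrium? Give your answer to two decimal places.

For player j, contributing a unit is worthwhile iff 4.8 × (j's share) ≥ 1, i.e. iff j's share is at least 0.2083.
Player H alone (share 9/41) is above the threshold, contributing 53; the remaining 7 contribute 0. Total contributed: 53.
The shared-resources pool pays out 4.8 × 53 = 254.40 in total (split across the unequal shares, but the aggregate is all that matters for the group sum).
The 7 free-riders keep 53 each, adding 371. Group total = 371 + 254.40 = 625.40.

625.40 hours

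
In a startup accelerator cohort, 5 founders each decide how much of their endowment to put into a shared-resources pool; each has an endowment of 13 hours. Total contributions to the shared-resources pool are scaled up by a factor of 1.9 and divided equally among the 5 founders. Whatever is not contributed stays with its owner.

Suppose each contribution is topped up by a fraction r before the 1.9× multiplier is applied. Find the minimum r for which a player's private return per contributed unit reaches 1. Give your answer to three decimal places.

1.632

With matching at rate r, one contributed unit becomes (1 + r) in the shared-resources pool and returns 1.9 × (1 + r) / 5 to the contributor.
Setting this equal to 1: 1 + r = 5/1.9 = 2.6316.
So the minimum matching rate is r = 2.6316 − 1 = 1.632.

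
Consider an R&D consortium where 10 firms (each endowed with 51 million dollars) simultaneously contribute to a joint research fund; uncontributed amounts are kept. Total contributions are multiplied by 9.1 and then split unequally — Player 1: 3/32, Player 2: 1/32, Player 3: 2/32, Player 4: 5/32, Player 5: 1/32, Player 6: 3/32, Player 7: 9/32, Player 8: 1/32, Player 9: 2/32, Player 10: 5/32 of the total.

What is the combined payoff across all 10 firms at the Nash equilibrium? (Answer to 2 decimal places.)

1749.30 million dollars

Player j's private return per contributed unit is 9.1 × (j's share). Contributing is weakly dominant for j when that share is at least 1/9.1 = 0.1099, and contributing 0 is dominant otherwise.
The shares above 0.1099 belong to Player 4, Player 7 and Player 10, contributing 51 each; the remaining 7 contribute 0. Total contributed: 153.
The joint research fund pays out 9.1 × 153 = 1392.30 in total (split across the unequal shares, but the aggregate is all that matters for the group sum).
The 7 free-riders keep 51 each, adding 357. Group total = 357 + 1392.30 = 1749.30.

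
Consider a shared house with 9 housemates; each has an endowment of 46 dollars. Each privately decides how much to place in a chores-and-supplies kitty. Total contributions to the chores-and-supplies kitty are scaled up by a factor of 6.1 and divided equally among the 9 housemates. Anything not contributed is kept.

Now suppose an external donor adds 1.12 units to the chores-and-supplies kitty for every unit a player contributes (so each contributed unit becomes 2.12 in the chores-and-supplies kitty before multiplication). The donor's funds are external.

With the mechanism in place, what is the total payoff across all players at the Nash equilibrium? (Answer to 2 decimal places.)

Under the mechanism each unit contributed yields 6.1 × 2.12 / 9 = 1.4369 back to its contributor per unit of net cost, which exceeds 1, making full contribution the dominant choice for everyone.
So the Nash equilibrium is full contribution by all 9; the group earns 6.1 × 2.12 × 414 = 5353.85.

5353.85 dollars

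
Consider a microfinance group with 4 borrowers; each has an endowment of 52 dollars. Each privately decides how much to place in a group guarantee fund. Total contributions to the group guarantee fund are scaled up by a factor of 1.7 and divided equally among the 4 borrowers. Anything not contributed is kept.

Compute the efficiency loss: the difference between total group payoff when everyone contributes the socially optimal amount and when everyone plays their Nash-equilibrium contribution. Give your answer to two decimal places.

Each contributed unit returns 1.7/4 = 0.4250 to its contributor — below 1 — so contributing 0 is dominant for every player. At the Nash equilibrium everyone keeps their 52, and the group total is 4 × 52 = 208.
Each contributed unit returns 1.700 to the group as a whole (0.4250 to each of 4 players), which exceeds 1, so the social optimum is full contribution: group total = 1.700 × 208 = 353.60.
Efficiency loss = 353.60 − 208 = 145.60.

145.60 dollars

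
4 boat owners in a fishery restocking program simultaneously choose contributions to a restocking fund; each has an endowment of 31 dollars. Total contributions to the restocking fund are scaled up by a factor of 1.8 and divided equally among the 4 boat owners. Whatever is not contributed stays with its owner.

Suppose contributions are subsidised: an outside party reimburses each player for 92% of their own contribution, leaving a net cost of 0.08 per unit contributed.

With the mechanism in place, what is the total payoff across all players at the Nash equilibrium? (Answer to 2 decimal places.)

337.28 dollars

With the mechanism, a contributed unit returns (1.8/4) / 0.08 = 5.6250 per unit of net cost to the contributor — now above 1 — so contributing fully is weakly dominant for every player.
So the Nash equilibrium is full contribution by all 4; the group earns 4 × (31 × 0.92 + 1.8 × 31) = 337.28.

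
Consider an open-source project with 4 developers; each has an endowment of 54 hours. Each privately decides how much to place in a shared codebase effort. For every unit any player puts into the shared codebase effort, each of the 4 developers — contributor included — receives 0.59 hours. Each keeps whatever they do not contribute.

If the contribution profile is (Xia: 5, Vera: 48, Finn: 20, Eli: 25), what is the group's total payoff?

349.28 hours

Total contributed: 5 + 48 + 20 + 25 = 98; total kept: 4 × 54 − 98 = 118.
The shared codebase effort pays out 0.59 × 4 × 98 = 231.28 in aggregate.
Group total = 118 + 231.28 = 349.28.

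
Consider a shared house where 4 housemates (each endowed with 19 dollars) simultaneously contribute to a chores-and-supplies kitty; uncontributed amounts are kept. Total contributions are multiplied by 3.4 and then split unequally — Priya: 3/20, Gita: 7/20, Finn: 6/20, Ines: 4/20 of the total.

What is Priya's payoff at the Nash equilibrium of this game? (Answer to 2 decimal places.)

A player with share s gets back 3.4·s per unit contributed, so full contribution is dominant for anyone with s > 1/3.4 = 0.2941 and zero contribution is dominant for anyone below.
Gita and Finn clear that bar, contributing 19 each; the remaining 2 contribute 0. Total contributed: 38.
Priya keeps 19 and receives 3.4 × 38 × 3/20 = 19.38 from the chores-and-supplies kitty, for a payoff of 38.38.

38.38 dollars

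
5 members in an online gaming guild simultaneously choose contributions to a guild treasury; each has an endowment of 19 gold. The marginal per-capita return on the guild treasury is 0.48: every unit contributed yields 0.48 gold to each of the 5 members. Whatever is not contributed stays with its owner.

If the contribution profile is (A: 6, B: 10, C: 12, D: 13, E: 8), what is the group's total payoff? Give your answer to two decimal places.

Total contributed: 6 + 10 + 12 + 13 + 8 = 49; total kept: 5 × 19 − 49 = 46.
The guild treasury pays out 0.48 × 5 × 49 = 117.60 in aggregate.
Group total = 46 + 117.60 = 163.60.

163.60 gold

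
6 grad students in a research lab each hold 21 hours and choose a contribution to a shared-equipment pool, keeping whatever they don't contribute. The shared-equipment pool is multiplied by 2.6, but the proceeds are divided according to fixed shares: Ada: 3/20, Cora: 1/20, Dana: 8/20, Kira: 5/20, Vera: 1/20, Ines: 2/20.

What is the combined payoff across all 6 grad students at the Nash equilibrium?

159.60 hours

A player with share s gets back 2.6·s per unit contributed, so full contribution is dominant for anyone with s > 1/2.6 = 0.3846 and zero contribution is dominant for anyone below.
Dana alone (share 8/20) is above the threshold, contributing 21; the remaining 5 contribute 0. Total contributed: 21.
The shared-equipment pool pays out 2.6 × 21 = 54.60 in total (split across the unequal shares, but the aggregate is all that matters for the group sum).
The 5 free-riders keep 21 each, adding 105. Group total = 105 + 54.60 = 159.60.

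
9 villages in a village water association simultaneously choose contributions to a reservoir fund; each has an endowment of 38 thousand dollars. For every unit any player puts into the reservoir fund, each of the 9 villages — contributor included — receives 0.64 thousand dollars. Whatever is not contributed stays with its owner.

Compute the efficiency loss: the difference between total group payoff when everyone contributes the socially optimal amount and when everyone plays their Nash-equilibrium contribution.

The private return per contributed unit is 0.64 < 1, so contributing 0 is dominant for every player. At the Nash equilibrium everyone keeps their 38, and the group total is 9 × 38 = 342.
Each contributed unit returns 5.760 to the group as a whole (0.64 to each of 9 players), which exceeds 1, so the social optimum is full contribution: group total = 5.760 × 342 = 1969.92.
Efficiency loss = 1969.92 − 342 = 1627.92.

1627.92 thousand dollars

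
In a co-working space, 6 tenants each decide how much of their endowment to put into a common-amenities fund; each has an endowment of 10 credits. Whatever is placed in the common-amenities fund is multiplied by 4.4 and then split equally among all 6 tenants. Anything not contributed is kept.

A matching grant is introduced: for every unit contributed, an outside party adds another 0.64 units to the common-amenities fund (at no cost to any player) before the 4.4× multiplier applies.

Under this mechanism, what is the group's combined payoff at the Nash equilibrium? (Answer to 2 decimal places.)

With the mechanism, a contributed unit returns 4.4 × 1.64 / 6 = 1.2027 per unit of net cost to the contributor — now above 1 — so contributing fully is weakly dominant for every player.
At the Nash equilibrium everyone contributes 10. Group total payoff = 4.4 × 1.64 × 60 = 432.96.

432.96 credits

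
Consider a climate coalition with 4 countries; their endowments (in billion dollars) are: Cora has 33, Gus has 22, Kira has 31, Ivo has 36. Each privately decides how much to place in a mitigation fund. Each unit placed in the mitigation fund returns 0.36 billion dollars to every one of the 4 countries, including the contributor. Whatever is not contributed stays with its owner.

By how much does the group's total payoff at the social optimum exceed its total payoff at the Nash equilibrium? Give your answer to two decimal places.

The private return per contributed unit is 0.36 < 1 for everyone, so the Nash equilibrium is zero contribution and the group total is Σ E_j = 33 + 22 + 31 + 36 = 122.
Each contributed unit returns 1.440 to the group, so the social optimum is full contribution by everyone: group total = 1.440 × 122 = 175.68.
Efficiency loss = (1.440 − 1) × 122 = 53.68.

53.68 billion dollars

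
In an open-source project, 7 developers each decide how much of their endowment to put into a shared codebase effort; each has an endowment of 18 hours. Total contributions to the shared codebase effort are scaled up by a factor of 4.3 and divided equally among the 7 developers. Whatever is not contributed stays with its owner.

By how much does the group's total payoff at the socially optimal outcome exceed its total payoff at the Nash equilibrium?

415.80 hours

Each contributed unit returns 4.3/7 = 0.6143 to its contributor — below 1 — so contributing 0 is dominant for every player. At the Nash equilibrium everyone keeps their 18, and the group total is 7 × 18 = 126.
Each contributed unit returns 4.300 to the group as a whole (0.6143 to each of 7 players), which exceeds 1, so the social optimum is full contribution: group total = 4.300 × 126 = 541.80.
Efficiency loss = 541.80 − 126 = 415.80.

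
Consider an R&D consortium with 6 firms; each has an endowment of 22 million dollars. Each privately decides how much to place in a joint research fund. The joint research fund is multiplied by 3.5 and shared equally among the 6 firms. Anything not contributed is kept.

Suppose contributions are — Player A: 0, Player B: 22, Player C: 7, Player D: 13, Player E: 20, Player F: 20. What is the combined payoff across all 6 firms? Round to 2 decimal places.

337.00 million dollars

Total contributed: 0 + 22 + 7 + 13 + 20 + 20 = 82; total kept: 6 × 22 − 82 = 50.
The joint research fund pays out 3.5 × 82 = 287.00 in aggregate.
Group total = 50 + 287.00 = 337.00.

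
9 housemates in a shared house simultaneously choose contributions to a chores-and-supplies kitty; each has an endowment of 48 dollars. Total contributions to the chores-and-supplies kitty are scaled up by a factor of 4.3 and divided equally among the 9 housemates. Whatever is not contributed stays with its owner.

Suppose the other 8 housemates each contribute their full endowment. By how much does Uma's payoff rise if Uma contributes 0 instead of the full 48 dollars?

25.07 dollars

Switching from a contribution of 48 to 0 lets Uma keep an extra 48 dollars, but lowers the chores-and-supplies kitty by 48, which costs Uma their own share of that drop: 4.3/9 × 48 = 22.93.
Net gain = 48 − 22.93 = 25.07. The private return per contributed unit (0.4778) is below 1, so free-riding is indeed the best response regardless of what the others do.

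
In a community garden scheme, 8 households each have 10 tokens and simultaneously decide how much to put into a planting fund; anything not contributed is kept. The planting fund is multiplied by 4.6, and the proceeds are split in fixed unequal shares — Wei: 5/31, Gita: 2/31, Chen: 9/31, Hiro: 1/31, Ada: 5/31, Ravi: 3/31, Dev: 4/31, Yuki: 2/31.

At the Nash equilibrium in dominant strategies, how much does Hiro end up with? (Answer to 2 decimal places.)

11.48 tokens

Each unit j contributes comes back to j as 4.6 × (j's share), so j prefers to contribute only if that share exceeds 1/4.6 = 0.2174; otherwise keeping the unit dominates.
The only share above 0.2174 is Chen's 9/31, contributing 10; the remaining 7 contribute 0. Total contributed: 10.
Hiro keeps 10 and receives 4.6 × 10 × 1/31 = 1.48 from the planting fund, for a payoff of 11.48.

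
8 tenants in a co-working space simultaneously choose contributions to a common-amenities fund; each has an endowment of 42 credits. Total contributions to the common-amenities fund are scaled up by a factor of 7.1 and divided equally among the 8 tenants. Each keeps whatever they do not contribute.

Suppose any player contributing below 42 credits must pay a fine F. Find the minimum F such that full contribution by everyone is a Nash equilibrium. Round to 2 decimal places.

Given the others contribute fully, the best deviation is to contribute 0 (any partial contribution still incurs the fine and gives up units whose private return 0.8875 is below 1).
Deviating from 42 to 0 saves 42 credits but forfeits the deviator's share of the drop in the common-amenities fund: 7.1/8 × 42 = 37.27.
So the deviation gain is 42 − 37.27 = 4.73, and the fine must be at least 4.73 credits to wipe it out.

4.73 credits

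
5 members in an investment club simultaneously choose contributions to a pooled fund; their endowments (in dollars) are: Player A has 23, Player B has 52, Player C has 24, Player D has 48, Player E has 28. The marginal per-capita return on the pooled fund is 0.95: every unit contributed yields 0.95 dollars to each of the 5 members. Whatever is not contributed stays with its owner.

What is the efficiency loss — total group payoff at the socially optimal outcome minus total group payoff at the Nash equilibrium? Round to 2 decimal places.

656.25 dollars

The private return per contributed unit is 0.95 < 1 for everyone, so the Nash equilibrium is zero contribution and the group total is Σ E_j = 23 + 52 + 24 + 48 + 28 = 175.
Each contributed unit returns 4.750 to the group, so the social optimum is full contribution by everyone: group total = 4.750 × 175 = 831.25.
Efficiency loss = (4.750 − 1) × 175 = 656.25.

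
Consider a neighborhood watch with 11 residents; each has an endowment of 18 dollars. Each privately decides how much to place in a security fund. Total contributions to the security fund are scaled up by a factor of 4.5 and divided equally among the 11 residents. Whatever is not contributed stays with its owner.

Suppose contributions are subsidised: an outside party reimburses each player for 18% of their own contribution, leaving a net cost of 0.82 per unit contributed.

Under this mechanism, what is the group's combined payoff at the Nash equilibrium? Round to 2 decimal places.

Even with the mechanism, each unit contributed returns only (4.5/11) / 0.82 = 0.4989 per unit of net cost, so contributing nothing is still dominant.
Everyone keeps their endowment and the group total is 11 × 18 = 198.

198.00 dollars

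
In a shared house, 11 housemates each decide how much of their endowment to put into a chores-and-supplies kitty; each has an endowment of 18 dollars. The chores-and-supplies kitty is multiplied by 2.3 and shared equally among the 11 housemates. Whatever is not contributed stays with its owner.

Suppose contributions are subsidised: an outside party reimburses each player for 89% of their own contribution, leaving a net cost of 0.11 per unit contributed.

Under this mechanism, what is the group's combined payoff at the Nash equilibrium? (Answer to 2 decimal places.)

631.62 dollars

The effective private return per unit is now (2.3/11) / 0.11 = 1.9008 > 1, so every player's dominant strategy flips to full contribution.
At the Nash equilibrium everyone contributes 18. Group total payoff = 11 × (18 × 0.89 + 2.3 × 18) = 631.62.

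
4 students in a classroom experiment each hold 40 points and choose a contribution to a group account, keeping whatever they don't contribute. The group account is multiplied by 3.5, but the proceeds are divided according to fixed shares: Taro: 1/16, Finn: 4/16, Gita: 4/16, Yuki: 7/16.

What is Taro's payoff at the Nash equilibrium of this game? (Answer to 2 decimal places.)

Each unit j contributes comes back to j as 3.5 × (j's share), so j prefers to contribute only if that share exceeds 1/3.5 = 0.2857; otherwise keeping the unit dominates.
Yuki alone (share 7/16) is above the threshold, contributing 40; the remaining 3 contribute 0. Total contributed: 40.
Taro keeps 40 and receives 3.5 × 40 × 1/16 = 8.75 from the group account, for a payoff of 48.75.

48.75 points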